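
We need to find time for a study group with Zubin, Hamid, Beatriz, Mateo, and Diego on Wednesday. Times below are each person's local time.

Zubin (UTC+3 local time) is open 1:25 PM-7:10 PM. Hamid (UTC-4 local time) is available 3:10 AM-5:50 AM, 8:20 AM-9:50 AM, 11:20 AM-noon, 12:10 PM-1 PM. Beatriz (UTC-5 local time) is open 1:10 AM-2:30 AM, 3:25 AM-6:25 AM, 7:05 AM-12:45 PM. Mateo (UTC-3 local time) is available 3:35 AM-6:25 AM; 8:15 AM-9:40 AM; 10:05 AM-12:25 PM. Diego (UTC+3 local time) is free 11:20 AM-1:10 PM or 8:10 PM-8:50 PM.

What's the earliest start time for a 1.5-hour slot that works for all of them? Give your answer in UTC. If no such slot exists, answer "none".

Zubin in UTC: 10:25-16:10 (subtract 3h to convert from UTC+3).
Hamid in UTC: 07:10-09:50, 12:20-13:50, 15:20-16:00, 16:10-17:00 (add 4h to convert from UTC-4).
Beatriz in UTC: 06:10-07:30, 08:25-11:25, 12:05-17:45 (add 5h to convert from UTC-5).
Mateo in UTC: 06:35-09:25, 11:15-12:40, 13:05-15:25 (add 3h to convert from UTC-3).
Diego in UTC: 08:20-10:10, 17:10-17:50 (subtract 3h to convert from UTC+3).
Zubin ∩ Hamid: 12:20-13:50, 15:20-16:00.
Zubin ∩ Hamid ∩ Beatriz: 12:20-13:50, 15:20-16:00.
Zubin ∩ Hamid ∩ Beatriz ∩ Mateo: 12:20-12:40, 13:05-13:50, 15:20-15:25.
Zubin ∩ Hamid ∩ Beatriz ∩ Mateo ∩ Diego: ∅.
There is no time when everyone is free.
No common window is at least 90 minutes long.

none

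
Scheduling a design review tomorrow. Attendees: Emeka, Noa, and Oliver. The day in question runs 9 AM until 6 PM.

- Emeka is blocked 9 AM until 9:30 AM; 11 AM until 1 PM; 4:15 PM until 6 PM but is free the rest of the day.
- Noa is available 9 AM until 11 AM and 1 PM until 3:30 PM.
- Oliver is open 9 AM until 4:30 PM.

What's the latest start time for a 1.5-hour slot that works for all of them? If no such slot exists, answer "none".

Emeka free: 09:30-11:00, 13:00-16:15 (invert busy blocks within the working day).
Noa free: 09:00-11:00, 13:00-15:30.
Oliver free: 09:00-16:30.
Emeka ∩ Noa: 09:30-11:00, 13:00-15:30.
Emeka ∩ Noa ∩ Oliver: 09:30-11:00, 13:00-15:30.
So the common availability across everyone is 09:30-11:00, 13:00-15:30.
The last common window of at least 90 minutes is 13:00-15:30; a 90-minute meeting can start as late as 14:00 and still end by 15:30.

14:00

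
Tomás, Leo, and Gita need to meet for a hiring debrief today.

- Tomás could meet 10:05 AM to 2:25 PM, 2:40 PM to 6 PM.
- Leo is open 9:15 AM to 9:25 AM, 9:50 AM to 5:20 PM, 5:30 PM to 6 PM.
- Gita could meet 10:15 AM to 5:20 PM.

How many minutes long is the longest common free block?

Tomás ∩ Leo: 10:05-14:25, 14:40-17:20, 17:30-18:00.
Tomás ∩ Leo ∩ Gita: 10:15-14:25, 14:40-17:20.
The longest is 10:15-14:25 at 250 minutes.

250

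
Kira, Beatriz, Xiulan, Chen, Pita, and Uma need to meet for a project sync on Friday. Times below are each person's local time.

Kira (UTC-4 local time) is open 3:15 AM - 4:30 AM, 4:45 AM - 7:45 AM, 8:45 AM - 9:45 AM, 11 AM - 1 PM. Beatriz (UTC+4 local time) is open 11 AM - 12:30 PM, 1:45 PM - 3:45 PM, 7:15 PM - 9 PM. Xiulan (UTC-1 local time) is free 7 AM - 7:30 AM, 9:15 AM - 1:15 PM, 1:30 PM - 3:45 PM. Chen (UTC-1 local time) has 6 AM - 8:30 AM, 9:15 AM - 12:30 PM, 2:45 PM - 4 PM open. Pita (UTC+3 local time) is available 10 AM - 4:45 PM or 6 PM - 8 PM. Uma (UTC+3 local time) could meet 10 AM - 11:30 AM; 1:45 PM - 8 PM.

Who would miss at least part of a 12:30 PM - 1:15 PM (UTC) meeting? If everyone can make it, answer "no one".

Beatriz, Kira

Kira in UTC: 07:15-08:30, 08:45-11:45, 12:45-13:45, 15:00-17:00 (add 4h to convert from UTC-4).
Beatriz in UTC: 07:00-08:30, 09:45-11:45, 15:15-17:00 (subtract 4h to convert from UTC+4).
Xiulan in UTC: 08:00-08:30, 10:15-14:15, 14:30-16:45 (add 1h to convert from UTC-1).
Chen in UTC: 07:00-09:30, 10:15-13:30, 15:45-17:00 (add 1h to convert from UTC-1).
Pita in UTC: 07:00-13:45, 15:00-17:00 (subtract 3h to convert from UTC+3).
Uma in UTC: 07:00-08:30, 10:45-17:00 (subtract 3h to convert from UTC+3).
Kira: not fully free for 12:30-13:15. Beatriz: not fully free for 12:30-13:15. Xiulan: free for 12:30-13:15. Chen: free for 12:30-13:15. Pita: free for 12:30-13:15. Uma: free for 12:30-13:15.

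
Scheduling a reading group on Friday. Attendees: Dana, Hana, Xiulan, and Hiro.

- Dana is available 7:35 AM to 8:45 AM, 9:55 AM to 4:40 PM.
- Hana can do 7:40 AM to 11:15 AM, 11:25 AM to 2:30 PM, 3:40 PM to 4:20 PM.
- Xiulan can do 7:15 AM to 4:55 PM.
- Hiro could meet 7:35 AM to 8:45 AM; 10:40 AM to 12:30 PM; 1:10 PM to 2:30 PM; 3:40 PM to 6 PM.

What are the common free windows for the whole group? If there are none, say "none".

Dana ∩ Hana: 07:40-08:45, 09:55-11:15, 11:25-14:30, 15:40-16:20.
Dana ∩ Hana ∩ Xiulan: 07:40-08:45, 09:55-11:15, 11:25-14:30, 15:40-16:20.
Dana ∩ Hana ∩ Xiulan ∩ Hiro: 07:40-08:45, 10:40-11:15, 11:25-12:30, 13:10-14:30, 15:40-16:20.

07:40-08:45, 10:40-11:15, 11:25-12:30, 13:10-14:30, 15:40-16:20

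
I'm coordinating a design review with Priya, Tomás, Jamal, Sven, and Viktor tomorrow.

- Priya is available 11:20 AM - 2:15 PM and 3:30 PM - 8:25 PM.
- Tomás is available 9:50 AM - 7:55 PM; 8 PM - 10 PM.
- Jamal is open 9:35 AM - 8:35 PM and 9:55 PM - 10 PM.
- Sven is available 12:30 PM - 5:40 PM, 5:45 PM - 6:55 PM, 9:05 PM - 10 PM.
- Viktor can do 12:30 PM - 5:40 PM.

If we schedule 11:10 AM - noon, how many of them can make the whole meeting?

Tomás and Jamal can make the full 11:10-12:00 slot — that's 2.

2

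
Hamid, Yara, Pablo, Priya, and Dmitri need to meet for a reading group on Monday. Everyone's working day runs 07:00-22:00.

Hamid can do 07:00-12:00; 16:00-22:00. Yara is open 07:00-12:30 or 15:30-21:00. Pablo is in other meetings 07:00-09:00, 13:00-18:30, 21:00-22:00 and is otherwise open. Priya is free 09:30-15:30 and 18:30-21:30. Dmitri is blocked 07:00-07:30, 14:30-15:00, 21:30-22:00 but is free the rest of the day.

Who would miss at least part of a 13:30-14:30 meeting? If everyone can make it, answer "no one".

Hamid free: 07:00-12:00, 16:00-22:00.
Yara free: 07:00-12:30, 15:30-21:00.
Pablo free: 09:00-13:00, 18:30-21:00 (invert busy blocks within the working day).
Priya free: 09:30-15:30, 18:30-21:30.
Dmitri free: 07:30-14:30, 15:00-21:30 (invert busy blocks within the working day).
Hamid: not fully free for 13:30-14:30. Yara: not fully free for 13:30-14:30. Pablo: not fully free for 13:30-14:30. Priya: free for 13:30-14:30. Dmitri: free for 13:30-14:30.

Hamid, Pablo, Yara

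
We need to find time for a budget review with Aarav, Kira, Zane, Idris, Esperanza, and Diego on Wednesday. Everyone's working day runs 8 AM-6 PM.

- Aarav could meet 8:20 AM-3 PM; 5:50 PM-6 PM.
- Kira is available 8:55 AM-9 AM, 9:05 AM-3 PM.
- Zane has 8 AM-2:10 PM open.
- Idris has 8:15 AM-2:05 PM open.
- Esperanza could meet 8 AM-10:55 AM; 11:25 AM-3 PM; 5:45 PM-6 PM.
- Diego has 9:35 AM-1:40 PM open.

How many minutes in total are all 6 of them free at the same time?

Aarav ∩ Kira: 08:55-09:00, 09:05-15:00.
Aarav ∩ Kira ∩ Zane: 08:55-09:00, 09:05-14:10.
Aarav ∩ Kira ∩ Zane ∩ Idris: 08:55-09:00, 09:05-14:05.
Aarav ∩ Kira ∩ Zane ∩ Idris ∩ Esperanza: 08:55-09:00, 09:05-10:55, 11:25-14:05.
Aarav ∩ Kira ∩ Zane ∩ Idris ∩ Esperanza ∩ Diego: 09:35-10:55, 11:25-13:40.
Summing the common windows: 80 + 135 = 215 minutes.

215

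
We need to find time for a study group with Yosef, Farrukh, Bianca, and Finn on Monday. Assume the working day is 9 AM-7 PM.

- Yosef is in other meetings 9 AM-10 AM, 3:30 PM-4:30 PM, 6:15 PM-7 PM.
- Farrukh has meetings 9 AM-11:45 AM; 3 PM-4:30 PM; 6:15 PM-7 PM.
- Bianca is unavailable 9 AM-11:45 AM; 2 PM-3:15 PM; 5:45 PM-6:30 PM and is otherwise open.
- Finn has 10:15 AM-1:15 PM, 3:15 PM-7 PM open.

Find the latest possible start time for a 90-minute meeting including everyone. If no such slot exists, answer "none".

Yosef free: 10:00-15:30, 16:30-18:15 (invert busy blocks within the working day).
Farrukh free: 11:45-15:00, 16:30-18:15 (invert busy blocks within the working day).
Bianca free: 11:45-14:00, 15:15-17:45, 18:30-19:00 (invert busy blocks within the working day).
Finn free: 10:15-13:15, 15:15-19:00.
Yosef ∩ Farrukh: 11:45-15:00, 16:30-18:15.
Yosef ∩ Farrukh ∩ Bianca: 11:45-14:00, 16:30-17:45.
Yosef ∩ Farrukh ∩ Bianca ∩ Finn: 11:45-13:15, 16:30-17:45.
So the common availability across everyone is 11:45-13:15, 16:30-17:45.
The last common window of at least 90 minutes is 11:45-13:15; a 90-minute meeting can start as late as 11:45 and still end by 13:15.

11:45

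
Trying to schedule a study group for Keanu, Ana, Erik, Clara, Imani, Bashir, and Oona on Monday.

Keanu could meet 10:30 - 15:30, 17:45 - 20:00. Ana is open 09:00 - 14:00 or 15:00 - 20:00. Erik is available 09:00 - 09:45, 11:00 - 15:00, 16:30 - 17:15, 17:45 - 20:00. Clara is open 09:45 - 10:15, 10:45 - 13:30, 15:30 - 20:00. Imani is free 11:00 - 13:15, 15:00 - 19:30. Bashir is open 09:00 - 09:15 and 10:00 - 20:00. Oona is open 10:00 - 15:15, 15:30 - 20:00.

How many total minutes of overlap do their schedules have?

240

Keanu ∩ Ana: 10:30-14:00, 15:00-15:30, 17:45-20:00.
Keanu ∩ Ana ∩ Erik: 11:00-14:00, 17:45-20:00.
Keanu ∩ Ana ∩ Erik ∩ Clara: 11:00-13:30, 17:45-20:00.
Keanu ∩ Ana ∩ Erik ∩ Clara ∩ Imani: 11:00-13:15, 17:45-19:30.
Keanu ∩ Ana ∩ Erik ∩ Clara ∩ Imani ∩ Bashir: 11:00-13:15, 17:45-19:30.
Keanu ∩ Ana ∩ Erik ∩ Clara ∩ Imani ∩ Bashir ∩ Oona: 11:00-13:15, 17:45-19:30.
Summing the common windows: 135 + 105 = 240 minutes.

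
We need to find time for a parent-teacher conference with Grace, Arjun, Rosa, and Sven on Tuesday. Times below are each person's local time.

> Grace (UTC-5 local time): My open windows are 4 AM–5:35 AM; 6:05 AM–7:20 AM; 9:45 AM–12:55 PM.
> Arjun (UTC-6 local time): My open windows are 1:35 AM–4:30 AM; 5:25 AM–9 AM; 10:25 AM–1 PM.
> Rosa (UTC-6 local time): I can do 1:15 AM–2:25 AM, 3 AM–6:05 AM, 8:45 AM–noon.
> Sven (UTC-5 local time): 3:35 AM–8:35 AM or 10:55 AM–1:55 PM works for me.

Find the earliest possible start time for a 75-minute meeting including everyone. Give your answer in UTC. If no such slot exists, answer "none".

09:00

Grace in UTC: 09:00-10:35, 11:05-12:20, 14:45-17:55 (add 5h to convert from UTC-5).
Arjun in UTC: 07:35-10:30, 11:25-15:00, 16:25-19:00 (add 6h to convert from UTC-6).
Rosa in UTC: 07:15-08:25, 09:00-12:05, 14:45-18:00 (add 6h to convert from UTC-6).
Sven in UTC: 08:35-13:35, 15:55-18:55 (add 5h to convert from UTC-5).
Grace ∩ Arjun: 09:00-10:30, 11:25-12:20, 14:45-15:00, 16:25-17:55.
Grace ∩ Arjun ∩ Rosa: 09:00-10:30, 11:25-12:05, 14:45-15:00, 16:25-17:55.
Grace ∩ Arjun ∩ Rosa ∩ Sven: 09:00-10:30, 11:25-12:05, 16:25-17:55.
The first common window of at least 75 minutes is 09:00-10:30, so the earliest start is 09:00.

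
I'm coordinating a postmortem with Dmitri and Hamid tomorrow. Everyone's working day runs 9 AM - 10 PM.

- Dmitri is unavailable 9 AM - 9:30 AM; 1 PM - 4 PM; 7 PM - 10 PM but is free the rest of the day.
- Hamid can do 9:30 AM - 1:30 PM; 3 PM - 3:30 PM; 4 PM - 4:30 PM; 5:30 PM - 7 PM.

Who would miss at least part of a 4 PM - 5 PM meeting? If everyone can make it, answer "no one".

Dmitri free: 09:30-13:00, 16:00-19:00 (invert busy blocks within the working day).
Hamid free: 09:30-13:30, 15:00-15:30, 16:00-16:30, 17:30-19:00.
Dmitri: free for 16:00-17:00. Hamid: not fully free for 16:00-17:00.

Hamid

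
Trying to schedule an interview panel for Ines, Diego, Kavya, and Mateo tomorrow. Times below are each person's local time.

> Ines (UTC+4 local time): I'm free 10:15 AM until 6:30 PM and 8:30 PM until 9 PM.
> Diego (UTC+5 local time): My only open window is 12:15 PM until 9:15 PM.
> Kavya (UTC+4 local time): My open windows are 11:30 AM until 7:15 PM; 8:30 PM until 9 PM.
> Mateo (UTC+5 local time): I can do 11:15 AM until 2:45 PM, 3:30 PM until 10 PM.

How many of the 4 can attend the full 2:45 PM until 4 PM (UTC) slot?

2

Ines in UTC: 06:15-14:30, 16:30-17:00 (subtract 4h to convert from UTC+4).
Diego in UTC: 07:15-16:15 (subtract 5h to convert from UTC+5).
Kavya in UTC: 07:30-15:15, 16:30-17:00 (subtract 4h to convert from UTC+4).
Mateo in UTC: 06:15-09:45, 10:30-17:00 (subtract 5h to convert from UTC+5).
Diego and Mateo can make the full 14:45-16:00 slot — that's 2.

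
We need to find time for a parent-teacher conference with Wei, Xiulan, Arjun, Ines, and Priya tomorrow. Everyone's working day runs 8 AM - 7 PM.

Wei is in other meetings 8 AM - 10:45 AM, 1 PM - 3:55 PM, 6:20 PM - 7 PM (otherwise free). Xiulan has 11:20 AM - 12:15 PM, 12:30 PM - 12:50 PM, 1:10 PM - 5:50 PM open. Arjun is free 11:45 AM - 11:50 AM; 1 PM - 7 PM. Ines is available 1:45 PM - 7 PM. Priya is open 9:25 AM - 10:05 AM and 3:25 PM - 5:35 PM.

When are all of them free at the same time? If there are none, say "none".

15:55-17:35

Wei free: 10:45-13:00, 15:55-18:20 (invert busy blocks within the working day).
Xiulan free: 11:20-12:15, 12:30-12:50, 13:10-17:50.
Arjun free: 11:45-11:50, 13:00-19:00.
Ines free: 13:45-19:00.
Priya free: 09:25-10:05, 15:25-17:35.
Wei ∩ Xiulan: 11:20-12:15, 12:30-12:50, 15:55-17:50.
Wei ∩ Xiulan ∩ Arjun: 11:45-11:50, 15:55-17:50.
Wei ∩ Xiulan ∩ Arjun ∩ Ines: 15:55-17:50.
Wei ∩ Xiulan ∩ Arjun ∩ Ines ∩ Priya: 15:55-17:35.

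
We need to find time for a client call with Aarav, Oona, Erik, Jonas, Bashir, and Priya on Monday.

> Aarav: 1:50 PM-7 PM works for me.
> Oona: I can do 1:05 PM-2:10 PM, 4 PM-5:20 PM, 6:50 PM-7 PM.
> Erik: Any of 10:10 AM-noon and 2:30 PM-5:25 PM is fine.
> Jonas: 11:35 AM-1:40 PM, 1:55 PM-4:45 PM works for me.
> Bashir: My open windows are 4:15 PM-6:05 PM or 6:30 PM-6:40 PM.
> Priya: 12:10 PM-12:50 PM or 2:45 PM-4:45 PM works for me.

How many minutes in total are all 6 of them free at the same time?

30

Aarav ∩ Oona: 13:50-14:10, 16:00-17:20, 18:50-19:00.
Aarav ∩ Oona ∩ Erik: 16:00-17:20.
Aarav ∩ Oona ∩ Erik ∩ Jonas: 16:00-16:45.
Aarav ∩ Oona ∩ Erik ∩ Jonas ∩ Bashir: 16:15-16:45.
Aarav ∩ Oona ∩ Erik ∩ Jonas ∩ Bashir ∩ Priya: 16:15-16:45.
Those are the intersection windows.
That's a single block of 30 minutes.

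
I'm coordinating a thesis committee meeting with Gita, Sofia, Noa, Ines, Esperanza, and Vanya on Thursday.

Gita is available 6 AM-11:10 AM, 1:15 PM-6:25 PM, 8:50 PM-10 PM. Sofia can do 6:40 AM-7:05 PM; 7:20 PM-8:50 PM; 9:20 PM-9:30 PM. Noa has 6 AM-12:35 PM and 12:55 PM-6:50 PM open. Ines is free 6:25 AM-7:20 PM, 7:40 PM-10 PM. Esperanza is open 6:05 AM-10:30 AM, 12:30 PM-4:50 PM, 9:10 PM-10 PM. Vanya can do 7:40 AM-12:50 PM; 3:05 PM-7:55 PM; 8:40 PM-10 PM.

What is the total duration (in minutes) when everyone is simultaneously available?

275

Gita ∩ Sofia: 06:40-11:10, 13:15-18:25, 21:20-21:30.
Gita ∩ Sofia ∩ Noa: 06:40-11:10, 13:15-18:25.
Gita ∩ Sofia ∩ Noa ∩ Ines: 06:40-11:10, 13:15-18:25.
Gita ∩ Sofia ∩ Noa ∩ Ines ∩ Esperanza: 06:40-10:30, 13:15-16:50.
Gita ∩ Sofia ∩ Noa ∩ Ines ∩ Esperanza ∩ Vanya: 07:40-10:30, 15:05-16:50.
So the common availability across everyone is 07:40-10:30, 15:05-16:50.
Summing the common windows: 170 + 105 = 275 minutes.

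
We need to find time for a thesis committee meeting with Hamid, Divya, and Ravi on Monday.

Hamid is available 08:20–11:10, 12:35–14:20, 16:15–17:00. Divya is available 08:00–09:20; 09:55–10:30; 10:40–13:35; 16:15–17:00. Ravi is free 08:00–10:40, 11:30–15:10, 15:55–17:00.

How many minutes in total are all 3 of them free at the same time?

Hamid ∩ Divya: 08:20-09:20, 09:55-10:30, 10:40-11:10, 12:35-13:35, 16:15-17:00.
Hamid ∩ Divya ∩ Ravi: 08:20-09:20, 09:55-10:30, 12:35-13:35, 16:15-17:00.
So the common availability across everyone is 08:20-09:20, 09:55-10:30, 12:35-13:35, 16:15-17:00.
Summing the common windows: 60 + 35 + 60 + 45 = 200 minutes.

200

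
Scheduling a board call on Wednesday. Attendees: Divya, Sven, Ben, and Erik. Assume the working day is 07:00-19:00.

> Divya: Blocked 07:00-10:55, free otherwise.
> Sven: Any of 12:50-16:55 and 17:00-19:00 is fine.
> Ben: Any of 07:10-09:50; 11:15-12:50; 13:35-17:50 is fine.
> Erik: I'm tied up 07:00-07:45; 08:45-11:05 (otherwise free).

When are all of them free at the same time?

13:35-16:55, 17:00-17:50

Divya free: 10:55-19:00 (invert busy blocks within the working day).
Sven free: 12:50-16:55, 17:00-19:00.
Ben free: 07:10-09:50, 11:15-12:50, 13:35-17:50.
Erik free: 07:45-08:45, 11:05-19:00 (invert busy blocks within the working day).
Divya ∩ Sven: 12:50-16:55, 17:00-19:00.
Divya ∩ Sven ∩ Ben: 13:35-16:55, 17:00-17:50.
Divya ∩ Sven ∩ Ben ∩ Erik: 13:35-16:55, 17:00-17:50.
Those are the intersection windows.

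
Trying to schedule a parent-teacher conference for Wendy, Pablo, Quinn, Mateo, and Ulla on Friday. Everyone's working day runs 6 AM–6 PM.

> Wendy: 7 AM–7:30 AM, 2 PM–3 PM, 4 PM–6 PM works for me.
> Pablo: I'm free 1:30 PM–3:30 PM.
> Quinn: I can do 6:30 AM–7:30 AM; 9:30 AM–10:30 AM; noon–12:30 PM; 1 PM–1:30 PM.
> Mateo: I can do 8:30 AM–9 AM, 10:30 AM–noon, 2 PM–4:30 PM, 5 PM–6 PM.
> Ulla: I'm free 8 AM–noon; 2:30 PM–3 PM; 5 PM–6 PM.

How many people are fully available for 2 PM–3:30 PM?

2

Pablo and Mateo can make the full 14:00-15:30 slot — that's 2.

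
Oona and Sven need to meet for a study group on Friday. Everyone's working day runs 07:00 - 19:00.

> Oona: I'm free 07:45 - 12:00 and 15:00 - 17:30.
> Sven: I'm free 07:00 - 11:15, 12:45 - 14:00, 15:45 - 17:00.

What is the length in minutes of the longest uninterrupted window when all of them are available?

210

Oona ∩ Sven: 07:45-11:15, 15:45-17:00.
So the common availability across everyone is 07:45-11:15, 15:45-17:00.
The longest is 07:45-11:15 at 210 minutes.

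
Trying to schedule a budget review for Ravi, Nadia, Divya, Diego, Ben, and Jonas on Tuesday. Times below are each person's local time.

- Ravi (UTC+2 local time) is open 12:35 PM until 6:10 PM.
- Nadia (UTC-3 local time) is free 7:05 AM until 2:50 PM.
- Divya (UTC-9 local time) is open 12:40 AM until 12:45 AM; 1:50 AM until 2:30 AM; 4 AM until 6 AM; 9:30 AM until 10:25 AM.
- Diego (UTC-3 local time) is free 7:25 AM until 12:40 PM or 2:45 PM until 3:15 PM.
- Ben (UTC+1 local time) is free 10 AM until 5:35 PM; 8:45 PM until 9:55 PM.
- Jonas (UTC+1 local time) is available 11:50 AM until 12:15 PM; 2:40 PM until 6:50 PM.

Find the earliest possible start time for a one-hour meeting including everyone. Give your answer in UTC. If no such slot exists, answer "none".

Ravi in UTC: 10:35-16:10 (subtract 2h to convert from UTC+2).
Nadia in UTC: 10:05-17:50 (add 3h to convert from UTC-3).
Divya in UTC: 09:40-09:45, 10:50-11:30, 13:00-15:00, 18:30-19:25 (add 9h to convert from UTC-9).
Diego in UTC: 10:25-15:40, 17:45-18:15 (add 3h to convert from UTC-3).
Ben in UTC: 09:00-16:35, 19:45-20:55 (subtract 1h to convert from UTC+1).
Jonas in UTC: 10:50-11:15, 13:40-17:50 (subtract 1h to convert from UTC+1).
Ravi ∩ Nadia: 10:35-16:10.
Ravi ∩ Nadia ∩ Divya: 10:50-11:30, 13:00-15:00.
Ravi ∩ Nadia ∩ Divya ∩ Diego: 10:50-11:30, 13:00-15:00.
Ravi ∩ Nadia ∩ Divya ∩ Diego ∩ Ben: 10:50-11:30, 13:00-15:00.
Ravi ∩ Nadia ∩ Divya ∩ Diego ∩ Ben ∩ Jonas: 10:50-11:15, 13:40-15:00.
So the common availability across everyone is 10:50-11:15, 13:40-15:00.
The first common window of at least 60 minutes is 13:40-15:00, so the earliest start is 13:40.

13:40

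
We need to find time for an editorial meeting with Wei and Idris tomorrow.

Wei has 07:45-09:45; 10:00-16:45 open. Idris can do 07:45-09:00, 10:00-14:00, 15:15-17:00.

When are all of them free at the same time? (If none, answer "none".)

07:45-09:00, 10:00-14:00, 15:15-16:45

Wei ∩ Idris: 07:45-09:00, 10:00-14:00, 15:15-16:45.
So the common availability across everyone is 07:45-09:00, 10:00-14:00, 15:15-16:45.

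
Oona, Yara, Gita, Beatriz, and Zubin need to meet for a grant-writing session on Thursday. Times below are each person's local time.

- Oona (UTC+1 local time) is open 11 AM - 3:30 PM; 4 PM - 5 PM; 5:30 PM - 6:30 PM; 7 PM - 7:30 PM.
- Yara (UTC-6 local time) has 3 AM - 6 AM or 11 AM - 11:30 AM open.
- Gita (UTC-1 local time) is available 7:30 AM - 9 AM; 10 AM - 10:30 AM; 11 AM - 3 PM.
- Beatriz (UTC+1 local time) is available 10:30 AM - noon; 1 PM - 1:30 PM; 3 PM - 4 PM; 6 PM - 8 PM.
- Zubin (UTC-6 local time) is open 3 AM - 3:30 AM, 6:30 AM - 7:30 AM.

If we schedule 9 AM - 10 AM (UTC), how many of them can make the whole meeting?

2

Oona in UTC: 10:00-14:30, 15:00-16:00, 16:30-17:30, 18:00-18:30 (subtract 1h to convert from UTC+1).
Yara in UTC: 09:00-12:00, 17:00-17:30 (add 6h to convert from UTC-6).
Gita in UTC: 08:30-10:00, 11:00-11:30, 12:00-16:00 (add 1h to convert from UTC-1).
Beatriz in UTC: 09:30-11:00, 12:00-12:30, 14:00-15:00, 17:00-19:00 (subtract 1h to convert from UTC+1).
Zubin in UTC: 09:00-09:30, 12:30-13:30 (add 6h to convert from UTC-6).
Yara and Gita can make the full 09:00-10:00 slot — that's 2.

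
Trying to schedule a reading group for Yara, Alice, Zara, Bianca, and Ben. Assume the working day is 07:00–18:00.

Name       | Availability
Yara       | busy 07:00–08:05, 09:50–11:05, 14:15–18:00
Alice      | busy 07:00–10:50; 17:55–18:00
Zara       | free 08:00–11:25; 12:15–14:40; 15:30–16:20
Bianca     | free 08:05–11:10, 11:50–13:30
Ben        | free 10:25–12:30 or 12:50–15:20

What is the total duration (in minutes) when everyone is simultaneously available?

Yara free: 08:05-09:50, 11:05-14:15 (invert busy blocks within the working day).
Alice free: 10:50-17:55 (invert busy blocks within the working day).
Zara free: 08:00-11:25, 12:15-14:40, 15:30-16:20.
Bianca free: 08:05-11:10, 11:50-13:30.
Ben free: 10:25-12:30, 12:50-15:20.
Yara ∩ Alice: 11:05-14:15.
Yara ∩ Alice ∩ Zara: 11:05-11:25, 12:15-14:15.
Yara ∩ Alice ∩ Zara ∩ Bianca: 11:05-11:10, 12:15-13:30.
Yara ∩ Alice ∩ Zara ∩ Bianca ∩ Ben: 11:05-11:10, 12:15-12:30, 12:50-13:30.
Summing the common windows: 5 + 15 + 40 = 60 minutes.

60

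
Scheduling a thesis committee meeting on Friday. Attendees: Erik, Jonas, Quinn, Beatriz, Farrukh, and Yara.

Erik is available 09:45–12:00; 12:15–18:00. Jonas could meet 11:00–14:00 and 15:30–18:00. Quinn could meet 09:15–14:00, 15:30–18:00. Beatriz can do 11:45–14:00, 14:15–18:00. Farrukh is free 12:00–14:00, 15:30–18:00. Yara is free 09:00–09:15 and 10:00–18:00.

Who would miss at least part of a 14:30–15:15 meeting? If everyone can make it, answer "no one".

Farrukh, Jonas, Quinn

Erik: free for 14:30-15:15. Jonas: not fully free for 14:30-15:15. Quinn: not fully free for 14:30-15:15. Beatriz: free for 14:30-15:15. Farrukh: not fully free for 14:30-15:15. Yara: free for 14:30-15:15.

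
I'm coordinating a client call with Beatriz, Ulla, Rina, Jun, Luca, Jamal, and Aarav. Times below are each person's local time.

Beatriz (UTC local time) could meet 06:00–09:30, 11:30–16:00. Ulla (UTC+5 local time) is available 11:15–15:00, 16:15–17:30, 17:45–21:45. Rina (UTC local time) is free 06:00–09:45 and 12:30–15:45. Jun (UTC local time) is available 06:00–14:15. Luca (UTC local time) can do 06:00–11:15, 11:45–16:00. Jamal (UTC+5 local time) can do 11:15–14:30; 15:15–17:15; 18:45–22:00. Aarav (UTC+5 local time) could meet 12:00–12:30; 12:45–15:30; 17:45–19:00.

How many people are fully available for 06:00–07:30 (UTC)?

Beatriz in UTC: 06:00-09:30, 11:30-16:00.
Ulla in UTC: 06:15-10:00, 11:15-12:30, 12:45-16:45 (subtract 5h to convert from UTC+5).
Rina in UTC: 06:00-09:45, 12:30-15:45.
Jun in UTC: 06:00-14:15.
Luca in UTC: 06:00-11:15, 11:45-16:00.
Jamal in UTC: 06:15-09:30, 10:15-12:15, 13:45-17:00 (subtract 5h to convert from UTC+5).
Aarav in UTC: 07:00-07:30, 07:45-10:30, 12:45-14:00 (subtract 5h to convert from UTC+5).
Beatriz, Rina, Jun, and Luca can make the full 06:00-07:30 slot — that's 4.

4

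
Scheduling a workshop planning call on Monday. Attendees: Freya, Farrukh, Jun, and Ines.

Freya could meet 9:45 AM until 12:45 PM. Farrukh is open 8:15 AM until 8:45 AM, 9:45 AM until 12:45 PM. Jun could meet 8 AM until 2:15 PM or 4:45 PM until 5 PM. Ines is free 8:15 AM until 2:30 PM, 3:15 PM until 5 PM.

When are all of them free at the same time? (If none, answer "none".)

09:45-12:45

Freya ∩ Farrukh: 09:45-12:45.
Freya ∩ Farrukh ∩ Jun: 09:45-12:45.
Freya ∩ Farrukh ∩ Jun ∩ Ines: 09:45-12:45.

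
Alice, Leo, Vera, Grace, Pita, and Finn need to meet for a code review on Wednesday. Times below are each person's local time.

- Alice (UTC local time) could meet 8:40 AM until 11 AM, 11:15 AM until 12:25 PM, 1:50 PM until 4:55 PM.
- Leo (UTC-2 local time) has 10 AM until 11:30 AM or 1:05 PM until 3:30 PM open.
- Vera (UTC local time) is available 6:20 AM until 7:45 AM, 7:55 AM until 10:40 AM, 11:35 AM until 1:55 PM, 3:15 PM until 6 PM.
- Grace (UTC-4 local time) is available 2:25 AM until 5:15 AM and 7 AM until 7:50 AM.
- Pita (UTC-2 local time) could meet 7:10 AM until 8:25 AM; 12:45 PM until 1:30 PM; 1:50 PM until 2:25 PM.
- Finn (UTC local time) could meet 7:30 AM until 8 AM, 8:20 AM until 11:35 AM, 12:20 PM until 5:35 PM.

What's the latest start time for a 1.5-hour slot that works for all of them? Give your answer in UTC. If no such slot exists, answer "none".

Alice in UTC: 08:40-11:00, 11:15-12:25, 13:50-16:55.
Leo in UTC: 12:00-13:30, 15:05-17:30 (add 2h to convert from UTC-2).
Vera in UTC: 06:20-07:45, 07:55-10:40, 11:35-13:55, 15:15-18:00.
Grace in UTC: 06:25-09:15, 11:00-11:50 (add 4h to convert from UTC-4).
Pita in UTC: 09:10-10:25, 14:45-15:30, 15:50-16:25 (add 2h to convert from UTC-2).
Finn in UTC: 07:30-08:00, 08:20-11:35, 12:20-17:35.
Alice ∩ Leo: 12:00-12:25, 15:05-16:55.
Alice ∩ Leo ∩ Vera: 12:00-12:25, 15:15-16:55.
Alice ∩ Leo ∩ Vera ∩ Grace: ∅.
Alice ∩ Leo ∩ Vera ∩ Grace ∩ Pita: ∅.
Alice ∩ Leo ∩ Vera ∩ Grace ∩ Pita ∩ Finn: ∅.
There is no time when everyone is free.
No common window is at least 90 minutes long.

none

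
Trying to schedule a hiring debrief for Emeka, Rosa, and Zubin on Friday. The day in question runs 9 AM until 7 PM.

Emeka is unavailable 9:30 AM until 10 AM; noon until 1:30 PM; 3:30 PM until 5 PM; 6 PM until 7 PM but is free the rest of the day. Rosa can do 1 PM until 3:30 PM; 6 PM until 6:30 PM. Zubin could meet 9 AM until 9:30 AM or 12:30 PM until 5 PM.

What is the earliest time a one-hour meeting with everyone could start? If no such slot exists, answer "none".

13:30

Emeka free: 09:00-09:30, 10:00-12:00, 13:30-15:30, 17:00-18:00 (invert busy blocks within the working day).
Rosa free: 13:00-15:30, 18:00-18:30.
Zubin free: 09:00-09:30, 12:30-17:00.
Emeka ∩ Rosa: 13:30-15:30.
Emeka ∩ Rosa ∩ Zubin: 13:30-15:30.
So the common availability across everyone is 13:30-15:30.
The first common window of at least 60 minutes is 13:30-15:30, so the earliest start is 13:30.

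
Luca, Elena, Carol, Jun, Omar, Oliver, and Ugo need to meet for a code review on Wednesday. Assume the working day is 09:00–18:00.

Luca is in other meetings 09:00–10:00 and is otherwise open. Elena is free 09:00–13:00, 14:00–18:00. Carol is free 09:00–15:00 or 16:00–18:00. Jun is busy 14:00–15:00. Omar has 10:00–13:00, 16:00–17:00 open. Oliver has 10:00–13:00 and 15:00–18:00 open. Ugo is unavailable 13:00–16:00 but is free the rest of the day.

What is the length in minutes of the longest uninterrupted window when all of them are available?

Luca free: 10:00-18:00 (invert busy blocks within the working day).
Elena free: 09:00-13:00, 14:00-18:00.
Carol free: 09:00-15:00, 16:00-18:00.
Jun free: 09:00-14:00, 15:00-18:00 (invert busy blocks within the working day).
Omar free: 10:00-13:00, 16:00-17:00.
Oliver free: 10:00-13:00, 15:00-18:00.
Ugo free: 09:00-13:00, 16:00-18:00 (invert busy blocks within the working day).
Luca ∩ Elena: 10:00-13:00, 14:00-18:00.
Luca ∩ Elena ∩ Carol: 10:00-13:00, 14:00-15:00, 16:00-18:00.
Luca ∩ Elena ∩ Carol ∩ Jun: 10:00-13:00, 16:00-18:00.
Luca ∩ Elena ∩ Carol ∩ Jun ∩ Omar: 10:00-13:00, 16:00-17:00.
Luca ∩ Elena ∩ Carol ∩ Jun ∩ Omar ∩ Oliver: 10:00-13:00, 16:00-17:00.
Luca ∩ Elena ∩ Carol ∩ Jun ∩ Omar ∩ Oliver ∩ Ugo: 10:00-13:00, 16:00-17:00.
Those are the intersection windows.
The longest is 10:00-13:00 at 180 minutes.

180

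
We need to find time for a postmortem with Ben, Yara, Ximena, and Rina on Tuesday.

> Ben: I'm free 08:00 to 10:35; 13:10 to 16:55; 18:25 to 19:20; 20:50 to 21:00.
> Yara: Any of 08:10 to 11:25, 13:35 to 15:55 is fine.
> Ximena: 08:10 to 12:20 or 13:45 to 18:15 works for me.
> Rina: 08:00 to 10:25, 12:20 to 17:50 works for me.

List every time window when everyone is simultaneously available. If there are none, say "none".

Ben ∩ Yara: 08:10-10:35, 13:35-15:55.
Ben ∩ Yara ∩ Ximena: 08:10-10:35, 13:45-15:55.
Ben ∩ Yara ∩ Ximena ∩ Rina: 08:10-10:25, 13:45-15:55.
So the common availability across everyone is 08:10-10:25, 13:45-15:55.

08:10-10:25, 13:45-15:55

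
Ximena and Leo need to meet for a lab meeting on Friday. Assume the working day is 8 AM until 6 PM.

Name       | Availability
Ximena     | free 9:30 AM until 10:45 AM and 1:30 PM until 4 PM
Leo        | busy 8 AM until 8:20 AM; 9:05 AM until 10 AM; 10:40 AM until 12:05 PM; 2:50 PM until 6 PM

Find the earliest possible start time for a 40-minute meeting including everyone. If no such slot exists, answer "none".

10:00

Ximena free: 09:30-10:45, 13:30-16:00.
Leo free: 08:20-09:05, 10:00-10:40, 12:05-14:50 (invert busy blocks within the working day).
Ximena ∩ Leo: 10:00-10:40, 13:30-14:50.
The first common window of at least 40 minutes is 10:00-10:40, so the earliest start is 10:00.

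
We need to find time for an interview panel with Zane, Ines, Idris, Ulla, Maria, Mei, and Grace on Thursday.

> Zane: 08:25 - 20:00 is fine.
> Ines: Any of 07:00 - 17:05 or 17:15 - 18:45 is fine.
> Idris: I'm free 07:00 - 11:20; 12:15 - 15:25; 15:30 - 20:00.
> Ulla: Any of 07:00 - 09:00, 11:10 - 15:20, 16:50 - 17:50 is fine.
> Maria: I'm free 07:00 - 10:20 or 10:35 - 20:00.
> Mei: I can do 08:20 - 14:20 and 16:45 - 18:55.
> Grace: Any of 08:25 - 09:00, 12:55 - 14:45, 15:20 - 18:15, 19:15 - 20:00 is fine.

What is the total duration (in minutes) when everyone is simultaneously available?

170

Zane ∩ Ines: 08:25-17:05, 17:15-18:45.
Zane ∩ Ines ∩ Idris: 08:25-11:20, 12:15-15:25, 15:30-17:05, 17:15-18:45.
Zane ∩ Ines ∩ Idris ∩ Ulla: 08:25-09:00, 11:10-11:20, 12:15-15:20, 16:50-17:05, 17:15-17:50.
Zane ∩ Ines ∩ Idris ∩ Ulla ∩ Maria: 08:25-09:00, 11:10-11:20, 12:15-15:20, 16:50-17:05, 17:15-17:50.
Zane ∩ Ines ∩ Idris ∩ Ulla ∩ Maria ∩ Mei: 08:25-09:00, 11:10-11:20, 12:15-14:20, 16:50-17:05, 17:15-17:50.
Zane ∩ Ines ∩ Idris ∩ Ulla ∩ Maria ∩ Mei ∩ Grace: 08:25-09:00, 12:55-14:20, 16:50-17:05, 17:15-17:50.
Summing the common windows: 35 + 85 + 15 + 35 = 170 minutes.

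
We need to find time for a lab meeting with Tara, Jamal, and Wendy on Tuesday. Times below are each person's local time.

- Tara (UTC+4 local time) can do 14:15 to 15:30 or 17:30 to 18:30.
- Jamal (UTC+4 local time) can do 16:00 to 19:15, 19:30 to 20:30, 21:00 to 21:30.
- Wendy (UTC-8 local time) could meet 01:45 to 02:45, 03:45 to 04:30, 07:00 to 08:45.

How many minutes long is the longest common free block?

Tara in UTC: 10:15-11:30, 13:30-14:30 (subtract 4h to convert from UTC+4).
Jamal in UTC: 12:00-15:15, 15:30-16:30, 17:00-17:30 (subtract 4h to convert from UTC+4).
Wendy in UTC: 09:45-10:45, 11:45-12:30, 15:00-16:45 (add 8h to convert from UTC-8).
Tara ∩ Jamal: 13:30-14:30.
Tara ∩ Jamal ∩ Wendy: ∅.
There is no time when everyone is free.
No common window exists, so the longest block is 0 minutes.

0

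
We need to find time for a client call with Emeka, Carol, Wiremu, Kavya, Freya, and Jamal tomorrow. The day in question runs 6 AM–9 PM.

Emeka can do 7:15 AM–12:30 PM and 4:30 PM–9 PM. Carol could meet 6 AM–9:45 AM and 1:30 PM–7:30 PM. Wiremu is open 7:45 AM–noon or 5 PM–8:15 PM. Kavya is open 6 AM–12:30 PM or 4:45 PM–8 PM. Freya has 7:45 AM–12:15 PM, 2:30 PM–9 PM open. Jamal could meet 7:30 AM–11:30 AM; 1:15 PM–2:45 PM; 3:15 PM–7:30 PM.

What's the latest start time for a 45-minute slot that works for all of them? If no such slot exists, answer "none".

Emeka ∩ Carol: 07:15-09:45, 16:30-19:30.
Emeka ∩ Carol ∩ Wiremu: 07:45-09:45, 17:00-19:30.
Emeka ∩ Carol ∩ Wiremu ∩ Kavya: 07:45-09:45, 17:00-19:30.
Emeka ∩ Carol ∩ Wiremu ∩ Kavya ∩ Freya: 07:45-09:45, 17:00-19:30.
Emeka ∩ Carol ∩ Wiremu ∩ Kavya ∩ Freya ∩ Jamal: 07:45-09:45, 17:00-19:30.
The last common window of at least 45 minutes is 17:00-19:30; a 45-minute meeting can start as late as 18:45 and still end by 19:30.

18:45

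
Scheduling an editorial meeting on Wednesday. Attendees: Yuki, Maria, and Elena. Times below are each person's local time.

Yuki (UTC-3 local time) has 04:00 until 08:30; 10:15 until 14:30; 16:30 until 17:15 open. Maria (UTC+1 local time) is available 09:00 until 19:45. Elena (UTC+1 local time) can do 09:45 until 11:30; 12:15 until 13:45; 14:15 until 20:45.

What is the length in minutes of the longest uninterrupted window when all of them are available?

Yuki in UTC: 07:00-11:30, 13:15-17:30, 19:30-20:15 (add 3h to convert from UTC-3).
Maria in UTC: 08:00-18:45 (subtract 1h to convert from UTC+1).
Elena in UTC: 08:45-10:30, 11:15-12:45, 13:15-19:45 (subtract 1h to convert from UTC+1).
Yuki ∩ Maria: 08:00-11:30, 13:15-17:30.
Yuki ∩ Maria ∩ Elena: 08:45-10:30, 11:15-11:30, 13:15-17:30.
The longest is 13:15-17:30 at 255 minutes.

255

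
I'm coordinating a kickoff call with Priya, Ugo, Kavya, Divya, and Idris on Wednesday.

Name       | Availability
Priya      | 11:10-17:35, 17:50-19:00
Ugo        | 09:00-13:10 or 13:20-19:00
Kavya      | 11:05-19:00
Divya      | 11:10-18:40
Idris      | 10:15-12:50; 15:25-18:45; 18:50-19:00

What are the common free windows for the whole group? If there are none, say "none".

Priya ∩ Ugo: 11:10-13:10, 13:20-17:35, 17:50-19:00.
Priya ∩ Ugo ∩ Kavya: 11:10-13:10, 13:20-17:35, 17:50-19:00.
Priya ∩ Ugo ∩ Kavya ∩ Divya: 11:10-13:10, 13:20-17:35, 17:50-18:40.
Priya ∩ Ugo ∩ Kavya ∩ Divya ∩ Idris: 11:10-12:50, 15:25-17:35, 17:50-18:40.
So the common availability across everyone is 11:10-12:50, 15:25-17:35, 17:50-18:40.

11:10-12:50, 15:25-17:35, 17:50-18:40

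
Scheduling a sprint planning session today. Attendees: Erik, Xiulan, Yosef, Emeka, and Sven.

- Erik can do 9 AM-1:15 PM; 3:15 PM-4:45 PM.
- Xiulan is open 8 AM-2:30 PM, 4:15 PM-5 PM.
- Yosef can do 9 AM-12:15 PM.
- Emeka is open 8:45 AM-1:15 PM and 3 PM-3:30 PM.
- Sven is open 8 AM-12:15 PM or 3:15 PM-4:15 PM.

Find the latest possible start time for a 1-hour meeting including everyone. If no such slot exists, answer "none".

Erik ∩ Xiulan: 09:00-13:15, 16:15-16:45.
Erik ∩ Xiulan ∩ Yosef: 09:00-12:15.
Erik ∩ Xiulan ∩ Yosef ∩ Emeka: 09:00-12:15.
Erik ∩ Xiulan ∩ Yosef ∩ Emeka ∩ Sven: 09:00-12:15.
The last common window of at least 60 minutes is 09:00-12:15; a 60-minute meeting can start as late as 11:15 and still end by 12:15.

11:15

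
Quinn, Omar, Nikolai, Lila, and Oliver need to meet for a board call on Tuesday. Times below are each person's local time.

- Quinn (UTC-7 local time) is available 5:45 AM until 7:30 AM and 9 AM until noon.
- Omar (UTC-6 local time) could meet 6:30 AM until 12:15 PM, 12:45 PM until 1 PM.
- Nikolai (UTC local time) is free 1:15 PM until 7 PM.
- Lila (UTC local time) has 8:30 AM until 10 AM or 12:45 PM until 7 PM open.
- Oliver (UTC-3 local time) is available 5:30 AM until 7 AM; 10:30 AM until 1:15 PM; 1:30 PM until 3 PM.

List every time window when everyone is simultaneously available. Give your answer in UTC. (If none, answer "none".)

13:30-14:30, 16:00-16:15, 16:30-18:00

Quinn in UTC: 12:45-14:30, 16:00-19:00 (add 7h to convert from UTC-7).
Omar in UTC: 12:30-18:15, 18:45-19:00 (add 6h to convert from UTC-6).
Nikolai in UTC: 13:15-19:00.
Lila in UTC: 08:30-10:00, 12:45-19:00.
Oliver in UTC: 08:30-10:00, 13:30-16:15, 16:30-18:00 (add 3h to convert from UTC-3).
Quinn ∩ Omar: 12:45-14:30, 16:00-18:15, 18:45-19:00.
Quinn ∩ Omar ∩ Nikolai: 13:15-14:30, 16:00-18:15, 18:45-19:00.
Quinn ∩ Omar ∩ Nikolai ∩ Lila: 13:15-14:30, 16:00-18:15, 18:45-19:00.
Quinn ∩ Omar ∩ Nikolai ∩ Lila ∩ Oliver: 13:30-14:30, 16:00-16:15, 16:30-18:00.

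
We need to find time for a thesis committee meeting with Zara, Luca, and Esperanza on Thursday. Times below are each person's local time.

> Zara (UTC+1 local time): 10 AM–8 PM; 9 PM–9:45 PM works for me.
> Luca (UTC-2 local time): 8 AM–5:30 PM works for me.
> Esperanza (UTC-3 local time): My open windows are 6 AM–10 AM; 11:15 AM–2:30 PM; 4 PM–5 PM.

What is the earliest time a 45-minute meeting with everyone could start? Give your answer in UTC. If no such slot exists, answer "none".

Zara in UTC: 09:00-19:00, 20:00-20:45 (subtract 1h to convert from UTC+1).
Luca in UTC: 10:00-19:30 (add 2h to convert from UTC-2).
Esperanza in UTC: 09:00-13:00, 14:15-17:30, 19:00-20:00 (add 3h to convert from UTC-3).
Zara ∩ Luca: 10:00-19:00.
Zara ∩ Luca ∩ Esperanza: 10:00-13:00, 14:15-17:30.
The first common window of at least 45 minutes is 10:00-13:00, so the earliest start is 10:00.

10:00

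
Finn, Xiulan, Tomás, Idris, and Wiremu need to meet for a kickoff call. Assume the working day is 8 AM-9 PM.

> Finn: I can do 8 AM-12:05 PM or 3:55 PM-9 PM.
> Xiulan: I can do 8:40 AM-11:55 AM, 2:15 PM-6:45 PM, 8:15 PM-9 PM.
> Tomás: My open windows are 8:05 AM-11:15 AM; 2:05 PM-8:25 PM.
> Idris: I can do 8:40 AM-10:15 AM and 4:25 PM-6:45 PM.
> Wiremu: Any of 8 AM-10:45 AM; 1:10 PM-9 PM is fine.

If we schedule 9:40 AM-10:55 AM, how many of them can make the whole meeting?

Finn, Xiulan, and Tomás can make the full 09:40-10:55 slot — that's 3.

3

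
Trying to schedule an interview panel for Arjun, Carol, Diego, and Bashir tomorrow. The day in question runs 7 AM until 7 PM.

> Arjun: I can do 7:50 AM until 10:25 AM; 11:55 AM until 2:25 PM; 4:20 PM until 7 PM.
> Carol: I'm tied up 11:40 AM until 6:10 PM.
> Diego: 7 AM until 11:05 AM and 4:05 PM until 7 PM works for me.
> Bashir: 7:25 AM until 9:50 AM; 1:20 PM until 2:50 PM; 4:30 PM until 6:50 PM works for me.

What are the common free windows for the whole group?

Arjun free: 07:50-10:25, 11:55-14:25, 16:20-19:00.
Carol free: 07:00-11:40, 18:10-19:00 (invert busy blocks within the working day).
Diego free: 07:00-11:05, 16:05-19:00.
Bashir free: 07:25-09:50, 13:20-14:50, 16:30-18:50.
Arjun ∩ Carol: 07:50-10:25, 18:10-19:00.
Arjun ∩ Carol ∩ Diego: 07:50-10:25, 18:10-19:00.
Arjun ∩ Carol ∩ Diego ∩ Bashir: 07:50-09:50, 18:10-18:50.

07:50-09:50, 18:10-18:50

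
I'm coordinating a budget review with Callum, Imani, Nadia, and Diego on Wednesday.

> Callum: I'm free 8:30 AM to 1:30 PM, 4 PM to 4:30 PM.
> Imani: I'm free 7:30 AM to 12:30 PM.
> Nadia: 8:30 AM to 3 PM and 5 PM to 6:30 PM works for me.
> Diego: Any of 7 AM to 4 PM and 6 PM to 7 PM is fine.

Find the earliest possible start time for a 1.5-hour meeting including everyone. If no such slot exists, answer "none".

08:30

Callum ∩ Imani: 08:30-12:30.
Callum ∩ Imani ∩ Nadia: 08:30-12:30.
Callum ∩ Imani ∩ Nadia ∩ Diego: 08:30-12:30.
The first common window of at least 90 minutes is 08:30-12:30, so the earliest start is 08:30.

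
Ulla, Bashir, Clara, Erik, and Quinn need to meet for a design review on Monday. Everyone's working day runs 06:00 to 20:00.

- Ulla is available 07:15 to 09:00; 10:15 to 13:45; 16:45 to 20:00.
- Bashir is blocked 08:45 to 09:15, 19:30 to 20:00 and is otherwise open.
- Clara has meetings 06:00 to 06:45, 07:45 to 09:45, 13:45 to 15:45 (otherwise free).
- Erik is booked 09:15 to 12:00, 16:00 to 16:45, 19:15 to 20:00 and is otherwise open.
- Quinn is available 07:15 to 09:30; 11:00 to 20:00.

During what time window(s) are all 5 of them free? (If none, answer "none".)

Ulla free: 07:15-09:00, 10:15-13:45, 16:45-20:00.
Bashir free: 06:00-08:45, 09:15-19:30 (invert busy blocks within the working day).
Clara free: 06:45-07:45, 09:45-13:45, 15:45-20:00 (invert busy blocks within the working day).
Erik free: 06:00-09:15, 12:00-16:00, 16:45-19:15 (invert busy blocks within the working day).
Quinn free: 07:15-09:30, 11:00-20:00.
Ulla ∩ Bashir: 07:15-08:45, 10:15-13:45, 16:45-19:30.
Ulla ∩ Bashir ∩ Clara: 07:15-07:45, 10:15-13:45, 16:45-19:30.
Ulla ∩ Bashir ∩ Clara ∩ Erik: 07:15-07:45, 12:00-13:45, 16:45-19:15.
Ulla ∩ Bashir ∩ Clara ∩ Erik ∩ Quinn: 07:15-07:45, 12:00-13:45, 16:45-19:15.
So the common availability across everyone is 07:15-07:45, 12:00-13:45, 16:45-19:15.

07:15-07:45, 12:00-13:45, 16:45-19:15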